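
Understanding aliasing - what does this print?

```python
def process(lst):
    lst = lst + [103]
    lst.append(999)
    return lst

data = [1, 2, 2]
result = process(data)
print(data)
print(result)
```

Key concept: rebinding parameter vs mutation.
Step by step:
`data = [1, 2, 2]` → data = [1, 2, 2]
`result = process(data)` → result = [1, 2, 2, 103, 999]
`print(data)` → prints [1, 2, 2]
`print(result)` → prints [1, 2, 2, 103, 999]

Answer:
[1, 2, 2]
[1, 2, 2, 103, 999]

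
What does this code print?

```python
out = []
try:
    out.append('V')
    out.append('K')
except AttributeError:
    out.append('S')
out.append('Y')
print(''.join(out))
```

Execution trace: 'V' (try body) → 'K' (try body, no exception) → 'Y' (after the try/except). Output: VKY

Answer: VKY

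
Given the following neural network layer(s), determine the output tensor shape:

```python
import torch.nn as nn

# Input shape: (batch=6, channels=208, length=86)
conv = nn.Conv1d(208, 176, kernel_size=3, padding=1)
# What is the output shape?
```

Input: (6, 208, 86) -> Output: (6, 176, 86)

Answer: (6, 176, 86)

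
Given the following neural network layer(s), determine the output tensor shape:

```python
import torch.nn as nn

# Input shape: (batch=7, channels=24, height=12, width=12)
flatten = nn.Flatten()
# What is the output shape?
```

Input: (7, 24, 12, 12) -> Output: (7, 3456)

Answer: (7, 3456)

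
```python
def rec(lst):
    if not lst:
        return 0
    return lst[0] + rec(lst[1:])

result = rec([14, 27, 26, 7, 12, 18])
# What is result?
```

14 + 27 + 26 + 7 + 12 + 18 + 0 = 104

Answer: 104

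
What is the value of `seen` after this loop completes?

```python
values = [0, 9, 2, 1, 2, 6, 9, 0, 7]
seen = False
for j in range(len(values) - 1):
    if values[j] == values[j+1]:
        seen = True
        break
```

Check consecutive duplicates in [0, 9, 2, 1, 2, 6, 9, 0, 7]
`seen` takes the values: False

Answer: False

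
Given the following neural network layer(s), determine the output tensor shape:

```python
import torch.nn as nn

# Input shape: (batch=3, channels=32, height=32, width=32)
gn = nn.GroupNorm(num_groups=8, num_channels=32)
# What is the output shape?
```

Input: (3, 32, 32, 32) -> Output: (3, 32, 32, 32)

Answer: (3, 32, 32, 32)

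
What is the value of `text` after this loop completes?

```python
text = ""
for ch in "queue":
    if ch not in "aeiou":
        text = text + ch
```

Remove vowels from 'queue'
`text` takes the values: "" → "q"

Answer: "q"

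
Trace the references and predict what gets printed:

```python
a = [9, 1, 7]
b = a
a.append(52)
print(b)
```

Key concept: basic list aliasing.
Step by step:
`a = [9, 1, 7]` → a = [9, 1, 7]
`b = a` → b = [9, 1, 7] (same object as a)
`a.append(52)` → a = [9, 1, 7, 52] (same object as b); b = [9, 1, 7, 52] (same object as a)
`print(b)` → prints [9, 1, 7, 52]

Answer: [9, 1, 7, 52]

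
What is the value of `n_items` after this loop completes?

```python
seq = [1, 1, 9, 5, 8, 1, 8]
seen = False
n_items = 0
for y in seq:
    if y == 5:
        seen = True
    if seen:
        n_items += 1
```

Count elements after first 5 in [1, 1, 9, 5, 8, 1, 8]
`n_items` takes the values: 0 → 1 → 2 → 3 → 4

Answer: 4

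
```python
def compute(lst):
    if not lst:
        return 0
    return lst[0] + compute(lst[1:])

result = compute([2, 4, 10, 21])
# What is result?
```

2 + 4 + 10 + 21 + 0 = 37

Answer: 37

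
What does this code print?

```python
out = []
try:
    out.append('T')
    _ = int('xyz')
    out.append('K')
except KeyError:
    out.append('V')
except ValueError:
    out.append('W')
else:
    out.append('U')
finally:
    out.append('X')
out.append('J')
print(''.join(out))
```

Execution trace: 'T' (try body) → 'W' (except ValueError) → 'X' (finally) → 'J' (after the try/except). Output: TWXJ

Answer: TWXJ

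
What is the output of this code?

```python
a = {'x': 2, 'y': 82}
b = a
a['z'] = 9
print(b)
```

Key concept: dict aliasing.
Step by step:
`a = {'x': 2, 'y': 82}` → a = {'x': 2, 'y': 82}
`b = a` → b = {'x': 2, 'y': 82} (same object as a)
`a['z'] = 9` → a = {'x': 2, 'y': 82, 'z': 9} (same object as b); b = {'x': 2, 'y': 82, 'z': 9} (same object as a)
`print(b)` → prints {'x': 2, 'y': 82, 'z': 9}

Answer: {'x': 2, 'y': 82, 'z': 9}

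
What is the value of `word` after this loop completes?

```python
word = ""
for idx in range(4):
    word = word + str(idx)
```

Concatenate digits 0 to 3
`word` takes the values: "" → "0" → "01" → "012" → "0123"

Answer: "0123"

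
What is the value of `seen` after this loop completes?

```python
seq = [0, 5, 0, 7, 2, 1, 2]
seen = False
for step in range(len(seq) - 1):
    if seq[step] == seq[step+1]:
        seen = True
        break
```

Check consecutive duplicates in [0, 5, 0, 7, 2, 1, 2]
`seen` takes the values: False

Answer: False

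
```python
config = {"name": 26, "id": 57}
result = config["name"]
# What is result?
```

Trace:
`config = {"name": 26, "id": 57}` → config = {'name': 26, 'id': 57}
`result = config["name"]` → result = 26
So result = 26

Answer: 26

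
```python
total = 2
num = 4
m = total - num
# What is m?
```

Trace:
`total = 2` → total = 2
`num = 4` → num = 4
`m = total - num` → m = -2
So m = -2

Answer: -2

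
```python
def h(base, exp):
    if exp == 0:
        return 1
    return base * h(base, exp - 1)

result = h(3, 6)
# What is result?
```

h(3, 6) = 3 * 3 * 3 * 3 * 3 * 3 = 729

Answer: 729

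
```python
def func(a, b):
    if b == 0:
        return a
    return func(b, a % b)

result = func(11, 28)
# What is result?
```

func(11, 28) -> func(28, 11) -> func(11, 6) -> func(6, 5) -> func(5, 1) -> func(1, 0) -> 1

Answer: 1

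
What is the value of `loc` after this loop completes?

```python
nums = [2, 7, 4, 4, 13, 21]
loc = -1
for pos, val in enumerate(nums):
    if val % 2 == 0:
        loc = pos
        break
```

First even number index in [2, 7, 4, 4, 13, 21]
`loc` takes the values: -1 → 0

Answer: 0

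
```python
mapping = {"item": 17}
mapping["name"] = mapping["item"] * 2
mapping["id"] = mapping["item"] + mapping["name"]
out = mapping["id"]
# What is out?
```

Trace:
`mapping = {"item": 17}` → mapping = {'item': 17}
`mapping["name"] = mapping["item"] * 2` → mapping = {'item': 17, 'name': 34}
`mapping["id"] = mapping["item"] + mapping["name"]` → mapping = {'item': 17, 'name': 34, 'id': 51}
`out = mapping["id"]` → out = 51
So out = 51

Answer: 51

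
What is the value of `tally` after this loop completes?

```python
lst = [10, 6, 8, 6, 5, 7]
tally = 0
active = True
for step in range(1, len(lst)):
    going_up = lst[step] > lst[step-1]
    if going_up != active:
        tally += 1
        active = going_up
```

Count direction changes in [10, 6, 8, 6, 5, 7]
`tally` takes the values: 0 → 1 → 2 → 3 → 4

Answer: 4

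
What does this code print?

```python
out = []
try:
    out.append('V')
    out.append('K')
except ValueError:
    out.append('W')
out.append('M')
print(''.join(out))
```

Execution trace: 'V' (try body) → 'K' (try body, no exception) → 'M' (after the try/except). Output: VKM

Answer: VKM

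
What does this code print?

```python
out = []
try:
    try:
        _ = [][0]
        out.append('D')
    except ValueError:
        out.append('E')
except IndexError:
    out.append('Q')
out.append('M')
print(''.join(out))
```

Execution trace: 'Q' (outer except IndexError) → 'M' (after the try/except). Output: QM

Answer: QM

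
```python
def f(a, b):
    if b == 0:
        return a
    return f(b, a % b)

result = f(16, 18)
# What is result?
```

f(16, 18) -> f(18, 16) -> f(16, 2) -> f(2, 0) -> 2

Answer: 2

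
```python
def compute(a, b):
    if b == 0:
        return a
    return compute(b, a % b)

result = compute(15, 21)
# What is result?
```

compute(15, 21) -> compute(21, 15) -> compute(15, 6) -> compute(6, 3) -> compute(3, 0) -> 3

Answer: 3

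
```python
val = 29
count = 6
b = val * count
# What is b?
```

Trace:
`val = 29` → val = 29
`count = 6` → count = 6
`b = val * count` → b = 174
So b = 174

Answer: 174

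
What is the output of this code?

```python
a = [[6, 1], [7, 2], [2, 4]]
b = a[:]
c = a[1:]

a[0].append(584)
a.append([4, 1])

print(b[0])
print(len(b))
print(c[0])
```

Key concept: slice with nested mutation.
Step by step:
`a = [[6, 1], [7, 2], [2, 4]]` → a = [[6, 1], [7, 2], [2, 4]]
`b = a[:]` → b = [[6, 1], [7, 2], [2, 4]]
`c = a[1:]` → c = [[7, 2], [2, 4]]
`a[0].append(584)` → a = [[6, 1, 584], [7, 2], [2, 4]]; b = [[6, 1, 584], [7, 2], [2, 4]]
`a.append([4, 1])` → a = [[6, 1, 584], [7, 2], [2, 4], [4, 1]]
`print(b[0])` → prints [6, 1, 584]
`print(len(b))` → prints 3
`print(c[0])` → prints [7, 2]

Answer:
[6, 1, 584]
3
[7, 2]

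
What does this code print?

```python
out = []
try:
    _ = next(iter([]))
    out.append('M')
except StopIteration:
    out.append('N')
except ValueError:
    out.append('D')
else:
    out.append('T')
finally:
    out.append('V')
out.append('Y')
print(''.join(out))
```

Execution trace: 'N' (except StopIteration) → 'V' (finally) → 'Y' (after the try/except). Output: NVY

Answer: NVY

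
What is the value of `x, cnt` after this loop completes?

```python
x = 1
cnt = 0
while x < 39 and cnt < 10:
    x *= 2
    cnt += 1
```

Double until >= 39 or 10 iterations
`x, cnt` takes the values: (1, 0) → (2, 0) → (2, 1) → (4, 1) → (4, 2) → (8, 2) → (8, 3) → (16, 3) → (16, 4) → (32, 4) → (32, 5) → (64, 5) → (64, 6)

Answer: 64, 6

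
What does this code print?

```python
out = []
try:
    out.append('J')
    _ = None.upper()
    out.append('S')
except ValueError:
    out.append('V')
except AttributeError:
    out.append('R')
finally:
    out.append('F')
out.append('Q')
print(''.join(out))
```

Execution trace: 'J' (try body) → 'R' (except AttributeError) → 'F' (finally) → 'Q' (after the try/except). Output: JRFQ

Answer: JRFQ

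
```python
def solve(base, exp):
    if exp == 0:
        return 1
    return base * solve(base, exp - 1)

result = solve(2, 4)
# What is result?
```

solve(2, 4) = 2 * 2 * 2 * 2 = 16

Answer: 16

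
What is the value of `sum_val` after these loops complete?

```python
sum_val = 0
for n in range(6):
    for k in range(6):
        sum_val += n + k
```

Sum of all n+k for n,k in 6x6
`sum_val` takes the values: 0 → 1 → 3 → 6 → 10 → 15 → 16 → 18 → 21 → 25 → 30 → 36 → 38 → 41 → 45 → 50 → 56 → 63 → 66 → 70 → 75 → 81 → 88 → 96 → 100 → 105 → 111 → 118 → 126 → 135 → 140 → 146 → 153 → 161 → 170 → 180

Answer: 180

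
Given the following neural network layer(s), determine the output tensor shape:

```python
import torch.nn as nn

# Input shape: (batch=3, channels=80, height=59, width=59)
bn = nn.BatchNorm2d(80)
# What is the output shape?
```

Input: (3, 80, 59, 59) -> Output: (3, 80, 59, 59)

Answer: (3, 80, 59, 59)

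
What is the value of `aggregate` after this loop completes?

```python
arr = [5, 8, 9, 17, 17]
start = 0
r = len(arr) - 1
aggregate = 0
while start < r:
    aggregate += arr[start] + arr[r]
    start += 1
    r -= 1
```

Sum of pairs from ends
`aggregate` takes the values: 0 → 22 → 47

Answer: 47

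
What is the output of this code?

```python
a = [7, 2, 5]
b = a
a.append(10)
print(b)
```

Key concept: basic list aliasing.
Step by step:
`a = [7, 2, 5]` → a = [7, 2, 5]
`b = a` → b = [7, 2, 5] (same object as a)
`a.append(10)` → a = [7, 2, 5, 10] (same object as b); b = [7, 2, 5, 10] (same object as a)
`print(b)` → prints [7, 2, 5, 10]

Answer: [7, 2, 5, 10]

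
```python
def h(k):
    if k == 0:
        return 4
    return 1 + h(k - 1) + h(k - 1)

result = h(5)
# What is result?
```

h(k) = 1 + 2·h(k-1), h(0)=4. Closed form: (4+1)·2^5 - 1 = 159.

Answer: 159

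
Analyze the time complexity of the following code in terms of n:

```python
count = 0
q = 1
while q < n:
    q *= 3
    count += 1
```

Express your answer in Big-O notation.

Each loop level contributes: log n. Multiplying the contributions gives O(log n).

Answer: O(log n)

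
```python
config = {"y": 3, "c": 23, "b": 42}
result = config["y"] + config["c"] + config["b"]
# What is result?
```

Trace:
`config = {"y": 3, "c": 23, "b": 42}` → config = {'y': 3, 'c': 23, 'b': 42}
`result = config["y"] + config["c"] + config["b"]` → result = 68
So result = 68

Answer: 68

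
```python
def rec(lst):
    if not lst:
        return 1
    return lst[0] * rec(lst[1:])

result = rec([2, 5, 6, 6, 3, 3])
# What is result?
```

Product over [2, 5, 6, 6, 3, 3] = 2 * 5 * 6 * 6 * 3 * 3 = 3240

Answer: 3240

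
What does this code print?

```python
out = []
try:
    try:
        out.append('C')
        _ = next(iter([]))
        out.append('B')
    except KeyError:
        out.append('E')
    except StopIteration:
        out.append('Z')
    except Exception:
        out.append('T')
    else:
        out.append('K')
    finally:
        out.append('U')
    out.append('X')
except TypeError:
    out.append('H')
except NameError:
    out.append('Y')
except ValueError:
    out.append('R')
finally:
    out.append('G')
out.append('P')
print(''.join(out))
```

Execution trace: 'C' (inner try body) → 'Z' (inner except StopIteration) → 'U' (inner finally) → 'X' (try body, no exception) → 'G' (finally) → 'P' (after the try/except). Output: CZUXGP

Answer: CZUXGP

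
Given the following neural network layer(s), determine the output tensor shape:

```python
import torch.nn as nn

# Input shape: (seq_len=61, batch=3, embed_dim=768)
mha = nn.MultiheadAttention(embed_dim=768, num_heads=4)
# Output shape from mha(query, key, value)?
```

Input: (61, 3, 768) -> Output: (61, 3, 768)

Answer: (61, 3, 768)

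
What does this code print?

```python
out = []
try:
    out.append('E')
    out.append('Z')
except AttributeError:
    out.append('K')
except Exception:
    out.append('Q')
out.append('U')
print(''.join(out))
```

Execution trace: 'E' (try body) → 'Z' (try body, no exception) → 'U' (after the try/except). Output: EZU

Answer: EZU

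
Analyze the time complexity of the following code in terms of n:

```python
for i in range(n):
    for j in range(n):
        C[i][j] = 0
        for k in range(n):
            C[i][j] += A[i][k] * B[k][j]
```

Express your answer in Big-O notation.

This is Naive matrix multiplication. Time complexity: O(n³).

Answer: O(n³)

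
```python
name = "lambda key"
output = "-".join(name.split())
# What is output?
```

Trace:
`name = "lambda key"` → name = 'lambda key'
`output = "-".join(name.split())` → output = 'lambda-key'
So output = 'lambda-key'

Answer: 'lambda-key'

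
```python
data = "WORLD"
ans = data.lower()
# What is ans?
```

Trace:
`data = "WORLD"` → data = 'WORLD'
`ans = data.lower()` → ans = 'world'
So ans = 'world'

Answer: 'world'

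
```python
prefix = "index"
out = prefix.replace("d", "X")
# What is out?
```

Trace:
`prefix = "index"` → prefix = 'index'
`out = prefix.replace("d", "X")` → out = 'inXex'
So out = 'inXex'

Answer: 'inXex'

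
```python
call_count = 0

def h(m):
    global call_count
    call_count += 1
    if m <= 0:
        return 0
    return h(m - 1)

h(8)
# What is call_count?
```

Linear recursion stepping by 1: 9 calls from m=8 down to ≤0.

Answer: 9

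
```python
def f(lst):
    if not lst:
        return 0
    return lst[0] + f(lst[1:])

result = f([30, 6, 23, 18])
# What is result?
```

30 + 6 + 23 + 18 + 0 = 77

Answer: 77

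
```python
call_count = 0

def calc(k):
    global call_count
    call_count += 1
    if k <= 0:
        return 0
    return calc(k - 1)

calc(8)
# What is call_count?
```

Linear recursion stepping by 1: 9 calls from k=8 down to ≤0.

Answer: 9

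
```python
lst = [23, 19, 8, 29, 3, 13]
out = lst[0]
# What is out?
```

Trace:
`lst = [23, 19, 8, 29, 3, 13]` → lst = [23, 19, 8, 29, 3, 13]
`out = lst[0]` → out = 23
So out = 23

Answer: 23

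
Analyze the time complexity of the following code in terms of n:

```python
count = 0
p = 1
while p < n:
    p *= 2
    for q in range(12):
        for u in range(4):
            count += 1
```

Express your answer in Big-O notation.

Each loop level contributes: log n × 1 × 1. Multiplying the contributions gives O(log n).

Answer: O(log n)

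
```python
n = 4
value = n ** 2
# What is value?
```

Trace:
`n = 4` → n = 4
`value = n ** 2` → value = 16
So value = 16

Answer: 16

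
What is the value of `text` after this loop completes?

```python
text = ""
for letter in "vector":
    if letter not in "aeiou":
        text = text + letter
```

Remove vowels from 'vector'
`text` takes the values: "" → "v" → "vc" → "vct" → "vctr"

Answer: "vctr"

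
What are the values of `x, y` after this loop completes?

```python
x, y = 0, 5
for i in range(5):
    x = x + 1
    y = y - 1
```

x goes 0→5, y goes 5→0
`x, y` takes the values: (0, 5) → (1, 5) → (1, 4) → (2, 4) → (2, 3) → (3, 3) → (3, 2) → (4, 2) → (4, 1) → (5, 1) → (5, 0)

Answer: 5, 0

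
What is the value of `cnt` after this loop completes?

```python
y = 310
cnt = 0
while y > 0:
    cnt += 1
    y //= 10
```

Count digits by repeated division by 10
`cnt` takes the values: 0 → 1 → 2 → 3

Answer: 3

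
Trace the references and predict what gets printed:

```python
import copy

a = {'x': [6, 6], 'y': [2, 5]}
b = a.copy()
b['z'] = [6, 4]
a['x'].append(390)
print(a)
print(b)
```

Key concept: shallow copy of dict with mutable values.
Step by step:
`a = {'x': [6, 6], 'y': [2, 5]}` → a = {'x': [6, 6], 'y': [2, 5]}
`b = a.copy()` → b = {'x': [6, 6], 'y': [2, 5]}
`b['z'] = [6, 4]` → b = {'x': [6, 6], 'y': [2, 5], 'z': [6, 4]}
`a['x'].append(390)` → a = {'x': [6, 6, 390], 'y': [2, 5]}; b = {'x': [6, 6, 390], 'y': [2, 5], 'z': [6, 4]}
`print(a)` → prints {'x': [6, 6, 390], 'y': [2, 5]}
`print(b)` → prints {'x': [6, 6, 390], 'y': [2, 5], 'z': [6, 4]}

Answer:
{'x': [6, 6, 390], 'y': [2, 5]}
{'x': [6, 6, 390], 'y': [2, 5], 'z': [6, 4]}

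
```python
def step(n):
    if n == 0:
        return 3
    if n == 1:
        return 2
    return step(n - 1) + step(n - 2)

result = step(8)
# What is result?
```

Build up from base cases: step(0)=3, step(1)=2, step(2)=5, step(3)=7, step(4)=12, step(5)=19, step(6)=31, ..., step(8)=81

Answer: 81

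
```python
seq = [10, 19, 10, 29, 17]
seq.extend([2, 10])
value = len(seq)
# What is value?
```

Trace:
`seq = [10, 19, 10, 29, 17]` → seq = [10, 19, 10, 29, 17]
`seq.extend([2, 10])` → seq = [10, 19, 10, 29, 17, 2, 10]
`value = len(seq)` → value = 7
So value = 7

Answer: 7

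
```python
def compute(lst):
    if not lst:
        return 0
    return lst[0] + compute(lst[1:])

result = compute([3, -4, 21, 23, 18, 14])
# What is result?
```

3 + (-4) + 21 + 23 + 18 + 14 + 0 = 75

Answer: 75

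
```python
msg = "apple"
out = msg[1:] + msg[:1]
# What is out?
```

Trace:
`msg = "apple"` → msg = 'apple'
`out = msg[1:] + msg[:1]` → out = 'pplea'
So out = 'pplea'

Answer: 'pplea'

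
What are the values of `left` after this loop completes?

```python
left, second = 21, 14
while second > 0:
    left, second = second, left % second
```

GCD of 21 and 14
`left` takes the values: 21 → 14 → 7

Answer: 7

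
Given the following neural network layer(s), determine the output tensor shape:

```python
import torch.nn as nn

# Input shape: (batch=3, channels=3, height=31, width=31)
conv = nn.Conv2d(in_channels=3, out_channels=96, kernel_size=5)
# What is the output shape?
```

Input: (3, 3, 31, 31) -> Output: (3, 96, 27, 27)

Answer: (3, 96, 27, 27)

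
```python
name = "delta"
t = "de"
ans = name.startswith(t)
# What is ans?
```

Trace:
`name = "delta"` → name = 'delta'
`t = "de"` → t = 'de'
`ans = name.startswith(t)` → ans = True
So ans = True

Answer: True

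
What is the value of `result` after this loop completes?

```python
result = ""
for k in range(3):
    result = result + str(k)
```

Concatenate digits 0 to 2
`result` takes the values: "" → "0" → "01" → "012"

Answer: "012"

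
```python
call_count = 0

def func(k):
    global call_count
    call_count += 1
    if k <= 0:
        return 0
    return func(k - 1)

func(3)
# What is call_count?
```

Linear recursion stepping by 1: 4 calls from k=3 down to ≤0.

Answer: 4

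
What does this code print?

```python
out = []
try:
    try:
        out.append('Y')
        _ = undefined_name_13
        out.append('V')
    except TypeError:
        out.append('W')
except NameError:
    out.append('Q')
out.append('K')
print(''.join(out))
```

Execution trace: 'Y' (try body) → 'Q' (outer except NameError) → 'K' (after the try/except). Output: YQK

Answer: YQK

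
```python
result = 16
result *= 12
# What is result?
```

Trace:
`result = 16` → result = 16
`result *= 12` → result = 192
So result = 192

Answer: 192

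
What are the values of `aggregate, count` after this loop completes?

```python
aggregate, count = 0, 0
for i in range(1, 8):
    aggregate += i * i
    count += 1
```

Sum of squares and count
`aggregate, count` takes the values: (0, 0) → (1, 0) → (1, 1) → (5, 1) → (5, 2) → (14, 2) → (14, 3) → (30, 3) → (30, 4) → (55, 4) → (55, 5) → (91, 5) → (91, 6) → (140, 6) → (140, 7)

Answer: 140, 7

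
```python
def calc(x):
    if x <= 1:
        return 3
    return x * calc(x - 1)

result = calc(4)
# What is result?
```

calc(4) = 4 * 3 * 2 * 3 = 72

Answer: 72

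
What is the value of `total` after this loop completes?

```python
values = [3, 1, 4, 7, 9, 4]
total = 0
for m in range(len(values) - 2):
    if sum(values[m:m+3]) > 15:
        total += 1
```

Count windows with sum > 15
`total` takes the values: 0 → 1 → 2

Answer: 2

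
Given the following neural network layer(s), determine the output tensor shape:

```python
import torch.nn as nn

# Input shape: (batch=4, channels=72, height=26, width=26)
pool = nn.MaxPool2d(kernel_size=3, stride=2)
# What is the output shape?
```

Input: (4, 72, 26, 26) -> Output: (4, 72, 12, 12)

Answer: (4, 72, 12, 12)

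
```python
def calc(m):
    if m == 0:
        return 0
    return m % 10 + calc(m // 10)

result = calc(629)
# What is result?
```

Sum of digits of 629: 9 + 2 + 6 = 17

Answer: 17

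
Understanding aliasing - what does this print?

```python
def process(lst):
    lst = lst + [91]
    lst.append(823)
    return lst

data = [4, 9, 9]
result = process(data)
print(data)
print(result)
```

Key concept: rebinding parameter vs mutation.
Step by step:
`data = [4, 9, 9]` → data = [4, 9, 9]
`result = process(data)` → result = [4, 9, 9, 91, 823]
`print(data)` → prints [4, 9, 9]
`print(result)` → prints [4, 9, 9, 91, 823]

Answer:
[4, 9, 9]
[4, 9, 9, 91, 823]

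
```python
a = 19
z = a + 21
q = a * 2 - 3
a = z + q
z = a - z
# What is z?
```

Trace:
`a = 19` → a = 19
`z = a + 21` → z = 40
`q = a * 2 - 3` → q = 35
`a = z + q` → a = 75
`z = a - z` → z = 35
So z = 35

Answer: 35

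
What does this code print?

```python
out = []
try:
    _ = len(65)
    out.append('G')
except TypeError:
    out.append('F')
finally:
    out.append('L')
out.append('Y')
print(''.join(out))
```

Execution trace: 'F' (except TypeError) → 'L' (finally) → 'Y' (after the try/except). Output: FLY

Answer: FLY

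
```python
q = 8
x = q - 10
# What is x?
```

Trace:
`q = 8` → q = 8
`x = q - 10` → x = -2
So x = -2

Answer: -2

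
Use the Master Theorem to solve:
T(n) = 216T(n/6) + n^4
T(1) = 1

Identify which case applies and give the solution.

a=216, b=6, f(n)=n^4. log_6(216) = 3. Since c=4 > 3 and the regularity condition holds (216(n/6)^4 = (216/6^4)n^4 with 216/6^4 < 1), Case 3 applies: T(n) = Θ(f(n)) = O(n^4).

Answer: O(n^4) - Case 3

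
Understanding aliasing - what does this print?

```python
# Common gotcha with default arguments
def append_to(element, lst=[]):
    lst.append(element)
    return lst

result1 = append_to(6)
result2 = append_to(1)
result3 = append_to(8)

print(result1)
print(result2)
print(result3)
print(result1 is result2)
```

Key concept: mutable default argument gotcha.
Step by step:
`result1 = append_to(6)` → result1 = [6]
`result2 = append_to(1)` → result1 = [6, 1] (same object as result2); result2 = [6, 1] (same object as result1)
`result3 = append_to(8)` → result1 = [6, 1, 8] (same object as result2, result3); result2 = [6, 1, 8] (same object as result1, result3); result3 = [6, 1, 8] (same object as result1, result2)
`print(result1)` → prints [6, 1, 8]
`print(result2)` → prints [6, 1, 8]
`print(result3)` → prints [6, 1, 8]
`print(result1 is result2)` → prints True

Answer:
[6, 1, 8]
[6, 1, 8]
[6, 1, 8]
True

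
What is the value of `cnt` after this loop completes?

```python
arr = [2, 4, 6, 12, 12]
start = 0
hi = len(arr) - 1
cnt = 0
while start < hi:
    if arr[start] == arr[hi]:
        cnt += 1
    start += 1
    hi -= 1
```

Count matching pairs from ends
`cnt` takes the values: 0

Answer: 0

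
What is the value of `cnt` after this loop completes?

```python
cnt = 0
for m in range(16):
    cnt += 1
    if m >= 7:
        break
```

Loop breaks when m reaches 7, cnt is 8
`cnt` takes the values: 0 → 1 → 2 → 3 → 4 → 5 → 6 → 7 → 8

Answer: 8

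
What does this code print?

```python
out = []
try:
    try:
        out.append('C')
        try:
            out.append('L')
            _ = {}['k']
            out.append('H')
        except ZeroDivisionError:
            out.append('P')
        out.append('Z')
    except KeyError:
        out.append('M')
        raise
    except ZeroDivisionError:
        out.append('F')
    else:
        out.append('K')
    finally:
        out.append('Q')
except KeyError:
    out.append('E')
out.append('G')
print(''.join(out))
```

Execution trace: 'C' (try body) → 'L' (inner try body) → 'M' (except KeyError) → 'Q' (finally) → 'E' (outer except KeyError) → 'G' (after the try/except). Output: CLMQEG

Answer: CLMQEG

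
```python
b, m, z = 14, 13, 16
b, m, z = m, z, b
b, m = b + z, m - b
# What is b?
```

Trace:
`b, m, z = 14, 13, 16` → b = 14; m = 13; z = 16
`b, m, z = m, z, b` → b = 13; m = 16; z = 14
`b, m = b + z, m - b` → b = 27; m = 3
So b = 27

Answer: 27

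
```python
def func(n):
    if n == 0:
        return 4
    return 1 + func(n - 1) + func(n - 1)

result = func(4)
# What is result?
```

func(n) = 1 + 2·func(n-1), func(0)=4. Closed form: (4+1)·2^4 - 1 = 79.

Answer: 79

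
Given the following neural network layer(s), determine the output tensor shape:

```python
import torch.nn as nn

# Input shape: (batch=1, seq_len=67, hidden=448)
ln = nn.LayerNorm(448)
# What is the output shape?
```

Input: (1, 67, 448) -> Output: (1, 67, 448)

Answer: (1, 67, 448)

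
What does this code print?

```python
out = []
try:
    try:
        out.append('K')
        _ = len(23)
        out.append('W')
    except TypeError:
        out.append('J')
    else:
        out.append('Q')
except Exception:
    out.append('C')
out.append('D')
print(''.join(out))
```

Execution trace: 'K' (inner try body) → 'J' (inner except TypeError) → 'D' (after the try/except). Output: KJD

Answer: KJD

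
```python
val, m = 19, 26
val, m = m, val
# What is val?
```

Trace:
`val, m = 19, 26` → val = 19; m = 26
`val, m = m, val` → val = 26; m = 19
So val = 26

Answer: 26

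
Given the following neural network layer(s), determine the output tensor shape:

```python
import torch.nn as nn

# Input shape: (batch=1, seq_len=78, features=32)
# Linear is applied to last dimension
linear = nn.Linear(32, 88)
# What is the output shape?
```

Input: (1, 78, 32) -> Output: (1, 78, 88)

Answer: (1, 78, 88)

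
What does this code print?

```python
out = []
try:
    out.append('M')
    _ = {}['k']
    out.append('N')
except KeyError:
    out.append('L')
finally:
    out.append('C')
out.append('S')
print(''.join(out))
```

Execution trace: 'M' (try body) → 'L' (except KeyError) → 'C' (finally) → 'S' (after the try/except). Output: MLCS

Answer: MLCS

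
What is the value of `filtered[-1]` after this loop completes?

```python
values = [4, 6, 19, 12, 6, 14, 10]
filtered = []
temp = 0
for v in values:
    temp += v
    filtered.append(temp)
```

Cumulative sum ends at 71
`filtered` takes the values: [] → [4] → [4, 10] → [4, 10, 29] → [4, 10, 29, 41] → [4, 10, 29, 41, 47] → [4, 10, 29, 41, 47, 61] → [4, 10, 29, 41, 47, 61, 71]
So `filtered[-1]` = 71

Answer: 71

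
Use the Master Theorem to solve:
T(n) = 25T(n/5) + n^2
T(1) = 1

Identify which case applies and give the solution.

a=25, b=5, f(n)=n^2. log_5(25) = 2. Since c=2 = 2, Case 2 applies: T(n) = Θ(n^log_b(a) · log n) = O(n^2 log n).

Answer: O(n^2 log n) - Case 2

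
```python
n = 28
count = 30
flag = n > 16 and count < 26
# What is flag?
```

Trace:
`n = 28` → n = 28
`count = 30` → count = 30
`flag = n > 16 and count < 26` → flag = False
So flag = False

Answer: False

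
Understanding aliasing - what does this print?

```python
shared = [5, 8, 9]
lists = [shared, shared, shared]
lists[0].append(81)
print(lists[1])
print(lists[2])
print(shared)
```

Key concept: list of same reference.
Step by step:
`shared = [5, 8, 9]` → shared = [5, 8, 9]
`lists = [shared, shared, shared]` → lists = [[5, 8, 9], [5, 8, 9], [5, 8, 9]]
`lists[0].append(81)` → shared = [5, 8, 9, 81]; lists = [[5, 8, 9, 81], [5, 8, 9, 81], [5, 8, 9, 81]]
`print(lists[1])` → prints [5, 8, 9, 81]
`print(lists[2])` → prints [5, 8, 9, 81]
`print(shared)` → prints [5, 8, 9, 81]

Answer:
[5, 8, 9, 81]
[5, 8, 9, 81]
[5, 8, 9, 81]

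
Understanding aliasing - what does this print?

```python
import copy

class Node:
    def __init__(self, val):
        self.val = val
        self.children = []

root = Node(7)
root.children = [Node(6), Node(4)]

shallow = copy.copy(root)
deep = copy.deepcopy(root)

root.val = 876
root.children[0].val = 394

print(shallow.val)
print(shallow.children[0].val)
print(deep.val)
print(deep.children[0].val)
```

Key concept: deep copy with custom objects.
Step by step:
`root = Node(7)` → root = Node(val=7, children=[])
`root.children = [Node(6), Node(4)]` → root = Node(val=7, children=[Node(val=6, children=[]), Node(val=4, children=[])])
`shallow = copy.copy(root)` → shallow = Node(val=7, children=[Node(val=6, children=[]), Node(val=4, children=[])])
`deep = copy.deepcopy(root)` → deep = Node(val=7, children=[Node(val=6, children=[]), Node(val=4, children=[])])
`root.val = 876` → root = Node(val=876, children=[Node(val=6, children=[]), Node(val=4, children=[])])
`root.children[0].val = 394` → root = Node(val=876, children=[Node(val=394, children=[]), Node(val=4, children=[])]); shallow = Node(val=7, children=[Node(val=394, children=[]), Node(val=4, children=[])])
`print(shallow.val)` → prints 7
`print(shallow.children[0].val)` → prints 394
`print(deep.val)` → prints 7
`print(deep.children[0].val)` → prints 6

Answer:
7
394
7
6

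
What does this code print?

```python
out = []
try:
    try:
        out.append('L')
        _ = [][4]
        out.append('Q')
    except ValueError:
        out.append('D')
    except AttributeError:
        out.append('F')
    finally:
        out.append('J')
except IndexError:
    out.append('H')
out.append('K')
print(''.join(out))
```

Execution trace: 'L' (try body) → 'J' (finally) → 'H' (outer except IndexError) → 'K' (after the try/except). Output: LJHK

Answer: LJHK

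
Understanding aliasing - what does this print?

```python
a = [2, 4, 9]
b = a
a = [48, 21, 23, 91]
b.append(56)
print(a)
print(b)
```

Key concept: rebinding vs mutation: a is rebound to a new list, b still points at the original.
Step by step:
`a = [2, 4, 9]` → a = [2, 4, 9]
`b = a` → b = [2, 4, 9] (same object as a)
`a = [48, 21, 23, 91]` → a = [48, 21, 23, 91]
`b.append(56)` → b = [2, 4, 9, 56]
`print(a)` → prints [48, 21, 23, 91]
`print(b)` → prints [2, 4, 9, 56]

Answer:
[48, 21, 23, 91]
[2, 4, 9, 56]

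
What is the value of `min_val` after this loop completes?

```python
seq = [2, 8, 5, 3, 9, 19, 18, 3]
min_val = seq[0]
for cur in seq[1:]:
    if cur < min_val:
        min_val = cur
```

Minimum of [2, 8, 5, 3, 9, 19, 18, 3]
`min_val` takes the values: 2

Answer: 2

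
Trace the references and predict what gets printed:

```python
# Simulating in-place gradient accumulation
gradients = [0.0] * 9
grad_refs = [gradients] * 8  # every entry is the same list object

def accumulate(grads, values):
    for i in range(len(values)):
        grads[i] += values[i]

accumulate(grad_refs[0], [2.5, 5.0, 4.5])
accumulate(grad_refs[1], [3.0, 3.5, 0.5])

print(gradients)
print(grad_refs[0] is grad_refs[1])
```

Key concept: gradient accumulation aliasing.
Step by step:
`gradients = [0.0] * 9` → gradients = [0.0, 0.0, 0.0, 0.0, 0.0, 0.0, 0.0, 0.0, 0.0]
`grad_refs = [gradients] * 8` → grad_refs = [[0.0, 0.0, 0.0, 0.0, 0.0, 0.0, 0.0, 0.0, 0.0], [0.0, 0.0, 0.0, 0.0, 0.0, 0.0, 0.0, 0.0, 0.0], [0.0, 0.0, 0.0, 0.0, 0.0, 0.0, 0.0, 0.0, 0.0], [0.0, 0.0, 0.0, 0.0, 0.0, 0.0, 0.0, 0.0, 0.0], [0.0, 0.0, 0.0, 0.0, 0.0, 0.0, 0.0, 0.0, 0.0], [0.0, 0.0, 0.0, 0.0, 0.0, 0.0, 0.0, 0.0, 0.0], [0.0, 0.0, 0.0, 0.0, 0.0, 0.0, 0.0, 0.0, 0.0], [0.0, 0.0, 0.0, 0.0, 0.0, 0.0, 0.0, 0.0, 0.0]]
`accumulate(grad_refs[0], [2.5, 5.0, 4.5])` → gradients = [2.5, 5.0, 4.5, 0.0, 0.0, 0.0, 0.0, 0.0, 0.0]; grad_refs = [[2.5, 5.0, 4.5, 0.0, 0.0, 0.0, 0.0, 0.0, 0.0], [2.5, 5.0, 4.5, 0.0, 0.0, 0.0, 0.0, 0.0, 0.0], [2.5, 5.0, 4.5, 0.0, 0.0, 0.0, 0.0, 0.0, 0.0], [2.5, 5.0, 4.5, 0.0, 0.0, 0.0, 0.0, 0.0, 0.0], [2.5, 5.0, 4.5, 0.0, 0.0, 0.0, 0.0, 0.0, 0.0], [2.5, 5.0, 4.5, 0.0, 0.0, 0.0, 0.0, 0.0, 0.0], [2.5, 5.0, 4.5, 0.0, 0.0, 0.0, 0.0, 0.0, 0.0], [2.5, 5.0, 4.5, 0.0, 0.0, 0.0, 0.0, 0.0, 0.0]]
`accumulate(grad_refs[1], [3.0, 3.5, 0.5])` → gradients = [5.5, 8.5, 5.0, 0.0, 0.0, 0.0, 0.0, 0.0, 0.0]; grad_refs = [[5.5, 8.5, 5.0, 0.0, 0.0, 0.0, 0.0, 0.0, 0.0], [5.5, 8.5, 5.0, 0.0, 0.0, 0.0, 0.0, 0.0, 0.0], [5.5, 8.5, 5.0, 0.0, 0.0, 0.0, 0.0, 0.0, 0.0], [5.5, 8.5, 5.0, 0.0, 0.0, 0.0, 0.0, 0.0, 0.0], [5.5, 8.5, 5.0, 0.0, 0.0, 0.0, 0.0, 0.0, 0.0], [5.5, 8.5, 5.0, 0.0, 0.0, 0.0, 0.0, 0.0, 0.0], [5.5, 8.5, 5.0, 0.0, 0.0, 0.0, 0.0, 0.0, 0.0], [5.5, 8.5, 5.0, 0.0, 0.0, 0.0, 0.0, 0.0, 0.0]]
`print(gradients)` → prints [5.5, 8.5, 5.0, 0.0, 0.0, 0.0, 0.0, 0.0, 0.0]
`print(grad_refs[0] is grad_refs[1])` → prints True

Answer:
[5.5, 8.5, 5.0, 0.0, 0.0, 0.0, 0.0, 0.0, 0.0]
True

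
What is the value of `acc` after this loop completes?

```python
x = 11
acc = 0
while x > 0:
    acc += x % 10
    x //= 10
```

Sum digits of 11
`acc` takes the values: 0 → 1 → 2

Answer: 2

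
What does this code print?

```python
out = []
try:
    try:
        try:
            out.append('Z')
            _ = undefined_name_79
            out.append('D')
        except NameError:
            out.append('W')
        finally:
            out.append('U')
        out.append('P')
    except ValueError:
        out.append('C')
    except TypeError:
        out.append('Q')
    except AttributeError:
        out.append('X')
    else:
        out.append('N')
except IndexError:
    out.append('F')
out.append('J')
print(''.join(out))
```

Execution trace: 'Z' (inner try body) → 'W' (inner except NameError) → 'U' (inner finally) → 'P' (try body, no exception) → 'N' (else) → 'J' (after the try/except). Output: ZWUPNJ

Answer: ZWUPNJ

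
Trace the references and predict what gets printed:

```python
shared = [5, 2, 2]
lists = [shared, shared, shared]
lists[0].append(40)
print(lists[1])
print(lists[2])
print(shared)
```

Key concept: list of same reference.
Step by step:
`shared = [5, 2, 2]` → shared = [5, 2, 2]
`lists = [shared, shared, shared]` → lists = [[5, 2, 2], [5, 2, 2], [5, 2, 2]]
`lists[0].append(40)` → shared = [5, 2, 2, 40]; lists = [[5, 2, 2, 40], [5, 2, 2, 40], [5, 2, 2, 40]]
`print(lists[1])` → prints [5, 2, 2, 40]
`print(lists[2])` → prints [5, 2, 2, 40]
`print(shared)` → prints [5, 2, 2, 40]

Answer:
[5, 2, 2, 40]
[5, 2, 2, 40]
[5, 2, 2, 40]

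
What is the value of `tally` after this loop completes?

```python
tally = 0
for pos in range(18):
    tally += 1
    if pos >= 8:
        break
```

Loop breaks when pos reaches 8, tally is 9
`tally` takes the values: 0 → 1 → 2 → 3 → 4 → 5 → 6 → 7 → 8 → 9

Answer: 9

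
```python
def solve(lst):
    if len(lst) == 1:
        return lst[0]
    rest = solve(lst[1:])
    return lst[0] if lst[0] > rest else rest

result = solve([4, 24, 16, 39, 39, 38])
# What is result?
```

Recursive max over [4, 24, 16, 39, 39, 38] = 39

Answer: 39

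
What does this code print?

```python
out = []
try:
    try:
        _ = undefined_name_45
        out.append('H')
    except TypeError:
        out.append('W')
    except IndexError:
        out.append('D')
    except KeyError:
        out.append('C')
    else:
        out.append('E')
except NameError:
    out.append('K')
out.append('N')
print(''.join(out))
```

Execution trace: 'K' (outer except NameError) → 'N' (after the try/except). Output: KN

Answer: KN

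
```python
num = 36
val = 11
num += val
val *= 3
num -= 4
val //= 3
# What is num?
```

Trace:
`num = 36` → num = 36
`val = 11` → val = 11
`num += val` → num = 47
`val *= 3` → val = 33
`num -= 4` → num = 43
`val //= 3` → val = 11
So num = 43

Answer: 43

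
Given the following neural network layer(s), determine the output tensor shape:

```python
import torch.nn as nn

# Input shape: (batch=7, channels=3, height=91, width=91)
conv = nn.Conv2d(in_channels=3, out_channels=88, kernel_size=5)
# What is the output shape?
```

Input: (7, 3, 91, 91) -> Output: (7, 88, 87, 87)

Answer: (7, 88, 87, 87)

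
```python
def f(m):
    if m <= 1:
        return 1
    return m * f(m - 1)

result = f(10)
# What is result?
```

f(10) = 10 * 9 * 8 * 7 * 6 * 5 * 4 * 3 * 2 * 1 = 3628800

Answer: 3628800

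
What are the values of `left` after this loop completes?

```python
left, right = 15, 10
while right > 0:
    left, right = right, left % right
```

GCD of 15 and 10
`left` takes the values: 15 → 10 → 5

Answer: 5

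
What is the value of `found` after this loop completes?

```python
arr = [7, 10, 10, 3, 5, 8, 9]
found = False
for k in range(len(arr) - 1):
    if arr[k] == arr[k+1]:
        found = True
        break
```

Check consecutive duplicates in [7, 10, 10, 3, 5, 8, 9]
`found` takes the values: False → True

Answer: True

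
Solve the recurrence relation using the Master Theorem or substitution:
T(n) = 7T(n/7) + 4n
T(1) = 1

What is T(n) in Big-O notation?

By Master Theorem: a=7, b=7, f(n)=4n. Since log_7(7) = 1 and f(n) = Θ(n^1), Case 2 applies. T(n) = O(n log n).

Answer: O(n log n)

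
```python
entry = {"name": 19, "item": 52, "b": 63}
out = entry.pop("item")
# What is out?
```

Trace:
`entry = {"name": 19, "item": 52, "b": 63}` → entry = {'name': 19, 'item': 52, 'b': 63}
`out = entry.pop("item")` → entry = {'name': 19, 'b': 63}; out = 52
So out = 52

Answer: 52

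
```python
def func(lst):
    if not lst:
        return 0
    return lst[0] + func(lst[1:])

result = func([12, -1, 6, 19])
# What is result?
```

12 + (-1) + 6 + 19 + 0 = 36

Answer: 36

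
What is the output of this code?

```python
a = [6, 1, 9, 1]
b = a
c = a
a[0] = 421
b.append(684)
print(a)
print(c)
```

Key concept: multiple aliases.
Step by step:
`a = [6, 1, 9, 1]` → a = [6, 1, 9, 1]
`b = a` → b = [6, 1, 9, 1] (same object as a)
`c = a` → c = [6, 1, 9, 1] (same object as a, b)
`a[0] = 421` → a = [421, 1, 9, 1] (same object as b, c); b = [421, 1, 9, 1] (same object as a, c); c = [421, 1, 9, 1] (same object as a, b)
`b.append(684)` → a = [421, 1, 9, 1, 684] (same object as b, c); b = [421, 1, 9, 1, 684] (same object as a, c); c = [421, 1, 9, 1, 684] (same object as a, b)
`print(a)` → prints [421, 1, 9, 1, 684]
`print(c)` → prints [421, 1, 9, 1, 684]

Answer:
[421, 1, 9, 1, 684]
[421, 1, 9, 1, 684]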